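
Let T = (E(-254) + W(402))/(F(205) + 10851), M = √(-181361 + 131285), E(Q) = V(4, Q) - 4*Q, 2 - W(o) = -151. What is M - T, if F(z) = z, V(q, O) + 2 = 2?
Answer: -1169/11056 + 6*I*√1391 ≈ -0.10573 + 223.78*I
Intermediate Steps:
W(o) = 153 (W(o) = 2 - 1*(-151) = 2 + 151 = 153)
V(q, O) = 0 (V(q, O) = -2 + 2 = 0)
E(Q) = -4*Q (E(Q) = 0 - 4*Q = -4*Q)
M = 6*I*√1391 (M = √(-50076) = 6*I*√1391 ≈ 223.78*I)
T = 1169/11056 (T = (-4*(-254) + 153)/(205 + 10851) = (1016 + 153)/11056 = 1169*(1/11056) = 1169/11056 ≈ 0.10573)
M - T = 6*I*√1391 - 1*1169/11056 = 6*I*√1391 - 1169/11056 = -1169/11056 + 6*I*√1391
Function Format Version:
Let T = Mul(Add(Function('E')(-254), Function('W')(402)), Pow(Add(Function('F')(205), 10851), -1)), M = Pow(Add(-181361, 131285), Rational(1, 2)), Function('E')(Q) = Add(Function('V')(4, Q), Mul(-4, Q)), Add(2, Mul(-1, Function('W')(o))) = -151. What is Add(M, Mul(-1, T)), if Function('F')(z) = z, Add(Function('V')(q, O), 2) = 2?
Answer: Add(Rational(-1169, 11056), Mul(6, I, Pow(1391, Rational(1, 2)))) ≈ Add(-0.10573, Mul(223.78, I))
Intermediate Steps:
Function('W')(o) = 153 (Function('W')(o) = Add(2, Mul(-1, -151)) = Add(2, 151) = 153)
Function('V')(q, O) = 0 (Function('V')(q, O) = Add(-2, 2) = 0)
Function('E')(Q) = Mul(-4, Q) (Function('E')(Q) = Add(0, Mul(-4, Q)) = Mul(-4, Q))
M = Mul(6, I, Pow(1391, Rational(1, 2))) (M = Pow(-50076, Rational(1, 2)) = Mul(6, I, Pow(1391, Rational(1, 2))) ≈ Mul(223.78, I))
T = Rational(1169, 11056) (T = Mul(Add(Mul(-4, -254), 153), Pow(Add(205, 10851), -1)) = Mul(Add(1016, 153), Pow(11056, -1)) = Mul(1169, Rational(1, 11056)) = Rational(1169, 11056) ≈ 0.10573)
Add(M, Mul(-1, T)) = Add(Mul(6, I, Pow(1391, Rational(1, 2))), Mul(-1, Rational(1169, 11056))) = Add(Mul(6, I, Pow(1391, Rational(1, 2))), Rational(-1169, 11056)) = Add(Rational(-1169, 11056), Mul(6, I, Pow(1391, Rational(1, 2))))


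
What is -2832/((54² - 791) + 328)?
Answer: -2832/2453 ≈ -1.1545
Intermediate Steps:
-2832/((54² - 791) + 328) = -2832/((2916 - 791) + 328) = -2832/(2125 + 328) = -2832/2453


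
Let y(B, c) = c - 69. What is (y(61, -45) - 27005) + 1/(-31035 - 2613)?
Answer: -912500113/33648 ≈ -27119.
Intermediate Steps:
y(B, c) = -69 + c
(y(61, -45) - 27005) + 1/(-31035 - 2613) = ((-69 - 45) - 27005) + 1/(-31035 - 2613) = (-114 - 27005) + 1/(-33648) = -27119 - 1/33648 = -912500113/33648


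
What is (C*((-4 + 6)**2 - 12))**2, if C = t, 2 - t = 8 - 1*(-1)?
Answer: 3136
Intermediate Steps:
t = -7 (t = 2 - (8 - 1*(-1)) = 2 - (8 + 1) = 2 - 1*9 = 2 - 9 = -7)
C = -7
(C*((-4 + 6)**2 - 12))**2 = (-7*((-4 + 6)**2 - 12))**2 = (-7*(2**2 - 12))**2 = (-7*(4 - 12))**2 = (-7*(-8))**2 = 56**2 = 3136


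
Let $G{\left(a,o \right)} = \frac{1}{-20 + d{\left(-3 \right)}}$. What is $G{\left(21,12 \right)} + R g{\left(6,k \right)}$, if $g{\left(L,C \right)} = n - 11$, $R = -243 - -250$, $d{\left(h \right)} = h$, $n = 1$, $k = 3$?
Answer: $- \frac{1611}{23} \approx -70.043$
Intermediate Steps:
$R = 7$ ($R = -243 + 250 = 7$)
$G{\left(a,o \right)} = - \frac{1}{23}$ ($G{\left(a,o \right)} = \frac{1}{-20 - 3} = \frac{1}{-23} = - \frac{1}{23}$)
$g{\left(L,C \right)} = -10$ ($g{\left(L,C \right)} = 1 - 11 = -10$)
$G{\left(21,12 \right)} + R g{\left(6,k \right)} = - \frac{1}{23} + 7 \left(-10\right) = - \frac{1}{23} - 70 = - \frac{1611}{23}$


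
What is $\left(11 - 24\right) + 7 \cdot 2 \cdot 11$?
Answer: $141$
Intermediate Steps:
$\left(11 - 24\right) + 7 \cdot 2 \cdot 11 = -13 + 14 \cdot 11 = -13 + 154 = 141$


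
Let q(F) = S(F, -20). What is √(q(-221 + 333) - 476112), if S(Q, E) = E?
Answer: 2*I*√119033 ≈ 690.02*I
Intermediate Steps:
q(F) = -20
√(q(-221 + 333) - 476112) = √(-20 - 476112) = √(-476132) = 2*I*√119033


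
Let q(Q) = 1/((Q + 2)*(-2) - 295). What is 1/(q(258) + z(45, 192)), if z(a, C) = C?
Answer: 815/156479 ≈ 0.0052084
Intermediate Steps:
q(Q) = 1/(-299 - 2*Q) (q(Q) = 1/((2 + Q)*(-2) - 295) = 1/((-4 - 2*Q) - 295) = 1/(-299 - 2*Q))
1/(q(258) + z(45, 192)) = 1/(-1/(299 + 2*258) + 192) = 1/(-1/(299 + 516) + 192) = 1/(-1/815 + 192) = 1/(156479/815) = 815/156479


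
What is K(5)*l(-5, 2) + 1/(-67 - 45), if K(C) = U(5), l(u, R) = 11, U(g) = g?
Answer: 6159/112 ≈ 54.991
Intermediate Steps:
K(C) = 5
K(5)*l(-5, 2) + 1/(-67 - 45) = 5*11 + 1/(-67 - 45) = 55 + 1/(-112) = 55 - 1/112 = 6159/112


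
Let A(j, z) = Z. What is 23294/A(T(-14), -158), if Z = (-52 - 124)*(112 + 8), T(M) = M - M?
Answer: -11647/10560 ≈ -1.1029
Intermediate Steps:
T(M) = 0
Z = -21120 (Z = -176*120 = -21120)
A(j, z) = -21120
23294/A(T(-14), -158) = 23294/(-21120) = 23294*(-1/21120) = -11647/10560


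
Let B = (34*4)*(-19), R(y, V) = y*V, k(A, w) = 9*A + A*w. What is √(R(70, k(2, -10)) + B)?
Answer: 2*I*√681 ≈ 52.192*I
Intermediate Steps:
R(y, V) = V*y
B = -2584 (B = 136*(-19) = -2584)
√(R(70, k(2, -10)) + B) = √((2*(9 - 10))*70 - 2584) = √((2*(-1))*70 - 2584) = √(-2*70 - 2584) = √(-140 - 2584) = √(-2724) = 2*I*√681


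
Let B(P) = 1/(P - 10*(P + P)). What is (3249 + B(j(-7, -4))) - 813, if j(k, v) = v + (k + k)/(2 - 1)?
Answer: 833113/342 ≈ 2436.0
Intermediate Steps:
j(k, v) = v + 2*k (j(k, v) = v + (2*k)/1 = v + (2*k)*1 = v + 2*k)
B(P) = -1/(19*P) (B(P) = 1/(P - 20*P) = 1/(-19*P) = -1/(19*P))
(3249 + B(j(-7, -4))) - 813 = (3249 - 1/(19*(-4 + 2*(-7)))) - 813 = (3249 - 1/(19*(-4 - 14))) - 813 = (3249 - 1/19/(-18)) - 813 = (3249 - 1/19*(-1/18)) - 813 = (3249 + 1/342) - 813 = 1111159/342 - 813 = 833113/342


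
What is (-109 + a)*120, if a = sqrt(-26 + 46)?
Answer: -13080 + 240*sqrt(5) ≈ -12543.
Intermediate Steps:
a = 2*sqrt(5) (a = sqrt(20) = 2*sqrt(5) ≈ 4.4721)
(-109 + a)*120 = (-109 + 2*sqrt(5))*120 = -13080 + 240*sqrt(5)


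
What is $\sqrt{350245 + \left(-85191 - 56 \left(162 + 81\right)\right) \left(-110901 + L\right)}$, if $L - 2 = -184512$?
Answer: $\sqrt{29186661634} \approx 1.7084 \cdot 10^{5}$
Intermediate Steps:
$L = -184510$ ($L = 2 - 184512 = -184510$)
$\sqrt{350245 + \left(-85191 - 56 \left(162 + 81\right)\right) \left(-110901 + L\right)} = \sqrt{350245 + \left(-85191 - 56 \left(162 + 81\right)\right) \left(-110901 - 184510\right)} = \sqrt{350245 + \left(-85191 - 13608\right) \left(-295411\right)} = \sqrt{350245 - -29186311389} = \sqrt{350245 + 29186311389} = \sqrt{29186661634}$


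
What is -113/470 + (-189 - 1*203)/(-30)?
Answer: 3617/282 ≈ 12.826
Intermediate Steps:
-113/470 + (-189 - 1*203)/(-30) = -113*1/470 + (-189 - 203)*(-1/30) = -113/470 - 392*(-1/30) = -113/470 + 196/15 = 3617/282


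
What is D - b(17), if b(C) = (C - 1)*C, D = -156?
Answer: -428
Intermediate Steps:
b(C) = C*(-1 + C) (b(C) = (-1 + C)*C = C*(-1 + C))
D - b(17) = -156 - 17*(-1 + 17) = -156 - 17*16 = -156 - 1*272 = -156 - 272 = -428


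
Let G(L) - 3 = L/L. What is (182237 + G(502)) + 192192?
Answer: 374433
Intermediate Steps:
G(L) = 4 (G(L) = 3 + L/L = 3 + 1 = 4)
(182237 + G(502)) + 192192 = (182237 + 4) + 192192 = 182241 + 192192 = 374433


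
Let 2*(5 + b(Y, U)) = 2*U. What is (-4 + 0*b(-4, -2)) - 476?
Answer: -480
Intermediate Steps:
b(Y, U) = -5 + U (b(Y, U) = -5 + (2*U)/2 = -5 + U)
(-4 + 0*b(-4, -2)) - 476 = (-4 + 0*(-5 - 2)) - 476 = (-4 + 0*(-7)) - 476 = (-4 + 0) - 476 = -4 - 476 = -480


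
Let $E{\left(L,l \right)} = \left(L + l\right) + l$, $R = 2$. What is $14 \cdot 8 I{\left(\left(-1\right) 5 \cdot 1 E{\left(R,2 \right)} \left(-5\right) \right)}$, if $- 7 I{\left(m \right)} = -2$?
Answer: $32$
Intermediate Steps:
$E{\left(L,l \right)} = L + 2 l$
$I{\left(m \right)} = \frac{2}{7}$ ($I{\left(m \right)} = \left(- \frac{1}{7}\right) \left(-2\right) = \frac{2}{7}$)
$14 \cdot 8 I{\left(\left(-1\right) 5 \cdot 1 E{\left(R,2 \right)} \left(-5\right) \right)} = 14 \cdot 8 \cdot \frac{2}{7} = 112 \cdot \frac{2}{7} = 32$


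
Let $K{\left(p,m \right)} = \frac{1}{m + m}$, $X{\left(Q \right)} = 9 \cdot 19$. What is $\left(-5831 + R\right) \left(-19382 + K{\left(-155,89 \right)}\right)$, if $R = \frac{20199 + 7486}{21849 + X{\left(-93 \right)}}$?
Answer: $\frac{88575816779065}{783912} \approx 1.1299 \cdot 10^{8}$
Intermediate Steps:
$X{\left(Q \right)} = 171$
$K{\left(p,m \right)} = \frac{1}{2 m}$
$R = \frac{5537}{4404}$ ($R = \frac{20199 + 7486}{21849 + 171} = \frac{27685}{22020} = 27685 \cdot \frac{1}{22020} = \frac{5537}{4404} \approx 1.2573$)
$\left(-5831 + R\right) \left(-19382 + K{\left(-155,89 \right)}\right) = \left(-5831 + \frac{5537}{4404}\right) \left(-19382 + \frac{1}{2 \cdot 89}\right) = - \frac{25674187 \left(-19382 + \frac{1}{2} \cdot \frac{1}{89}\right)}{4404} = - \frac{25674187 \left(-19382 + \frac{1}{178}\right)}{4404} = \left(- \frac{25674187}{4404}\right) \left(- \frac{3449995}{178}\right) = \frac{88575816779065}{783912}$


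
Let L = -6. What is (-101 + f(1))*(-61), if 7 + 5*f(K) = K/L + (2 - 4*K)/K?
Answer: 37637/6 ≈ 6272.8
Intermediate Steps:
f(K) = -7/5 - K/30 + (2 - 4*K)/(5*K) (f(K) = -7/5 + (K/(-6) + (2 - 4*K)/K)/5 = -7/5 + (K*(-1/6) + (2 - 4*K)/K)/5 = -7/5 + (-K/6 + (2 - 4*K)/K)/5 = -7/5 + (-K/30 + (2 - 4*K)/(5*K)) = -7/5 - K/30 + (2 - 4*K)/(5*K))
(-101 + f(1))*(-61) = (-101 + (1/30)*(12 - 1*1*(66 + 1))/1)*(-61) = (-101 + (1/30)*1*(12 - 1*1*67))*(-61) = (-101 + (1/30)*1*(12 - 67))*(-61) = (-101 + (1/30)*1*(-55))*(-61) = (-101 - 11/6)*(-61) = -617/6*(-61) = 37637/6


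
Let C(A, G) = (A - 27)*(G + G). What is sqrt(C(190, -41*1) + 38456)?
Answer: sqrt(25090) ≈ 158.40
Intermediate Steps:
C(A, G) = 2*G*(-27 + A) (C(A, G) = (-27 + A)*(2*G) = 2*G*(-27 + A))
sqrt(C(190, -41*1) + 38456) = sqrt(2*(-41*1)*(-27 + 190) + 38456) = sqrt(2*(-41)*163 + 38456) = sqrt(-13366 + 38456) = sqrt(25090)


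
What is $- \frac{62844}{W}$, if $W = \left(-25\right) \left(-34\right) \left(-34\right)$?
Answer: $\frac{15711}{7225} \approx 2.1745$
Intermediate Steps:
$W = -28900$ ($W = 850 \left(-34\right) = -28900$)
$- \frac{62844}{W} = - \frac{62844}{-28900} = \left(-62844\right) \left(- \frac{1}{28900}\right) = \frac{15711}{7225}$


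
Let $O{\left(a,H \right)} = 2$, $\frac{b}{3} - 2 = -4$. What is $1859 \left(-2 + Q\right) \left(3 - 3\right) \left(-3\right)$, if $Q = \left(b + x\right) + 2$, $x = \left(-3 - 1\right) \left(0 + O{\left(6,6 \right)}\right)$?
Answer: $0$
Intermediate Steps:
$b = -6$ ($b = 6 + 3 \left(-4\right) = 6 - 12 = -6$)
$x = -8$ ($x = \left(-3 - 1\right) \left(0 + 2\right) = \left(-4\right) 2 = -8$)
$Q = -12$ ($Q = \left(-6 - 8\right) + 2 = -14 + 2 = -12$)
$1859 \left(-2 + Q\right) \left(3 - 3\right) \left(-3\right) = 1859 \left(-2 - 12\right) \left(3 - 3\right) \left(-3\right) = 1859 \left(-14\right) 0 \left(-3\right) = 1859 \cdot 0 \left(-3\right) = 1859 \cdot 0 = 0$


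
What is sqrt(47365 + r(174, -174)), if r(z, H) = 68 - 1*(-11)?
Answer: 2*sqrt(11861) ≈ 217.82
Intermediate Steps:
r(z, H) = 79 (r(z, H) = 68 + 11 = 79)
sqrt(47365 + r(174, -174)) = sqrt(47365 + 79) = sqrt(47444) = 2*sqrt(11861)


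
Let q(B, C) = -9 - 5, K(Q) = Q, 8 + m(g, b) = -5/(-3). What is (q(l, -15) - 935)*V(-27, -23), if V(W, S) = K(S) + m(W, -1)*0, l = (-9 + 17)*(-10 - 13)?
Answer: 21827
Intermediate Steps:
m(g, b) = -19/3 (m(g, b) = -8 - 5/(-3) = -8 - 5*(-1/3) = -8 + 5/3 = -19/3)
l = -184 (l = 8*(-23) = -184)
q(B, C) = -14
V(W, S) = S (V(W, S) = S - 19/3*0 = S + 0 = S)
(q(l, -15) - 935)*V(-27, -23) = (-14 - 935)*(-23) = -949*(-23) = 21827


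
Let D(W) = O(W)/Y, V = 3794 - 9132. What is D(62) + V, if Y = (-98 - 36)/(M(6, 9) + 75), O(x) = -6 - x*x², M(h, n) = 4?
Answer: 9056547/67 ≈ 1.3517e+5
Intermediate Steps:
O(x) = -6 - x³
Y = -134/79 (Y = (-98 - 36)/(4 + 75) = -134/79 ≈ -1.6962)
V = -5338
D(W) = 237/67 + 79*W³/134 (D(W) = (-6 - W³)/(-134/79) = (-6 - W³)*(-79/134) = 237/67 + 79*W³/134)
D(62) + V = (237/67 + (79/134)*62³) - 5338 = (237/67 + (79/134)*238328) - 5338 = (237/67 + 9413956/67) - 5338 = 9414193/67 - 5338 = 9056547/67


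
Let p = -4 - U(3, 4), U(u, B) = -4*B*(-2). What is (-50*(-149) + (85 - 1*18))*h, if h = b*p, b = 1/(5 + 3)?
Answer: -67653/2 ≈ -33827.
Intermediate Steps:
U(u, B) = 8*B
b = ⅛ (b = 1/8 = ⅛ ≈ 0.12500)
p = -36 (p = -4 - 8*4 = -4 - 1*32 = -4 - 32 = -36)
h = -9/2 (h = (⅛)*(-36) = -9/2 ≈ -4.5000)
(-50*(-149) + (85 - 1*18))*h = (-50*(-149) + (85 - 1*18))*(-9/2) = (7450 + (85 - 18))*(-9/2) = (7450 + 67)*(-9/2) = 7517*(-9/2) = -67653/2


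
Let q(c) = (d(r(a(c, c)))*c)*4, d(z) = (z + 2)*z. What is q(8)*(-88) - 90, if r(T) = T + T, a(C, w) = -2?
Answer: -22618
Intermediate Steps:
r(T) = 2*T
d(z) = z*(2 + z) (d(z) = (2 + z)*z = z*(2 + z))
q(c) = 32*c (q(c) = (((2*(-2))*(2 + 2*(-2)))*c)*4 = ((-4*(2 - 4))*c)*4 = ((-4*(-2))*c)*4 = (8*c)*4 = 32*c)
q(8)*(-88) - 90 = (32*8)*(-88) - 90 = 256*(-88) - 90 = -22528 - 90 = -22618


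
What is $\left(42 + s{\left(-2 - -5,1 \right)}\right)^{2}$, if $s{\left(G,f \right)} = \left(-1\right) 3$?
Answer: $1521$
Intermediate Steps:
$s{\left(G,f \right)} = -3$
$\left(42 + s{\left(-2 - -5,1 \right)}\right)^{2} = \left(42 - 3\right)^{2} = 39^{2} = 1521$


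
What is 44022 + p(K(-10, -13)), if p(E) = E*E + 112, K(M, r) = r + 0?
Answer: 44303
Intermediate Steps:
K(M, r) = r
p(E) = 112 + E**2 (p(E) = E**2 + 112 = 112 + E**2)
44022 + p(K(-10, -13)) = 44022 + (112 + (-13)**2) = 44022 + (112 + 169) = 44022 + 281 = 44303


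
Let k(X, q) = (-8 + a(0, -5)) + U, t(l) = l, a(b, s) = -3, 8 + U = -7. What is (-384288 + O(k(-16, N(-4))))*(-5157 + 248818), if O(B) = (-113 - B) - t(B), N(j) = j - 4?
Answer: -93650861689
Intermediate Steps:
U = -15 (U = -8 - 7 = -15)
N(j) = -4 + j
k(X, q) = -26 (k(X, q) = (-8 - 3) - 15 = -11 - 15 = -26)
O(B) = -113 - 2*B (O(B) = (-113 - B) - B = -113 - 2*B)
(-384288 + O(k(-16, N(-4))))*(-5157 + 248818) = (-384288 + (-113 - 2*(-26)))*(-5157 + 248818) = (-384288 + (-113 + 52))*243661 = (-384288 - 61)*243661 = -384349*243661 = -93650861689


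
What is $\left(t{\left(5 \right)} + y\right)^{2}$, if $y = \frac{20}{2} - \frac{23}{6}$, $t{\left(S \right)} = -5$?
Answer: $\frac{49}{36} \approx 1.3611$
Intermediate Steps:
$y = \frac{37}{6}$ ($y = 20 \cdot \frac{1}{2} - \frac{23}{6} = 10 - \frac{23}{6} = \frac{37}{6} \approx 6.1667$)
$\left(t{\left(5 \right)} + y\right)^{2} = \left(-5 + \frac{37}{6}\right)^{2} = \left(\frac{7}{6}\right)^{2} = \frac{49}{36}$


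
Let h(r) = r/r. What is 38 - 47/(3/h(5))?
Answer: 67/3 ≈ 22.333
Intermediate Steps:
h(r) = 1
38 - 47/(3/h(5)) = 38 - 47/(3/1) = 38 - 47/(3*1) = 38 - 47/3 = 67/3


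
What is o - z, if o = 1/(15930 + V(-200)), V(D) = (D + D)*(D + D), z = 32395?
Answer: -5699252349/175930 ≈ -32395.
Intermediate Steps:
V(D) = 4*D² (V(D) = (2*D)*(2*D) = 4*D²)
o = 1/175930 (o = 1/(15930 + 4*(-200)²) = 1/(15930 + 4*40000) = 1/(15930 + 160000) = 1/175930 ≈ 5.6841e-6)
o - z = 1/175930 - 1*32395 = 1/175930 - 32395 = -5699252349/175930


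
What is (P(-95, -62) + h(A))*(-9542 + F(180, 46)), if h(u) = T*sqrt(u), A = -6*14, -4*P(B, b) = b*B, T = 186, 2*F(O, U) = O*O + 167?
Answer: -39707435/4 + 2507838*I*sqrt(21) ≈ -9.9269e+6 + 1.1492e+7*I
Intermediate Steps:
F(O, U) = 167/2 + O**2/2 (F(O, U) = (O*O + 167)/2 = (O**2 + 167)/2 = (167 + O**2)/2 = 167/2 + O**2/2)
P(B, b) = -B*b/4 (P(B, b) = -b*B/4 = -B*b/4)
A = -84
h(u) = 186*sqrt(u)
(P(-95, -62) + h(A))*(-9542 + F(180, 46)) = (-1/4*(-95)*(-62) + 186*sqrt(-84))*(-9542 + (167/2 + (1/2)*180**2)) = (-2945/2 + 186*(2*I*sqrt(21)))*(-9542 + (167/2 + (1/2)*32400)) = (-2945/2 + 372*I*sqrt(21))*(-9542 + (167/2 + 16200)) = (-2945/2 + 372*I*sqrt(21))*(-9542 + 32567/2) = (-2945/2 + 372*I*sqrt(21))*(13483/2) = -39707435/4 + 2507838*I*sqrt(21)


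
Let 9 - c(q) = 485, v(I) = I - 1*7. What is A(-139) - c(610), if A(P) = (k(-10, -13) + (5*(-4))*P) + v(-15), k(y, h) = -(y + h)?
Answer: 3257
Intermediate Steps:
v(I) = -7 + I (v(I) = I - 7 = -7 + I)
k(y, h) = -h - y (k(y, h) = -(h + y) = -h - y)
c(q) = -476 (c(q) = 9 - 1*485 = 9 - 485 = -476)
A(P) = 1 - 20*P (A(P) = ((-1*(-13) - 1*(-10)) + (5*(-4))*P) + (-7 - 15) = ((13 + 10) - 20*P) - 22 = (23 - 20*P) - 22 = 1 - 20*P)
A(-139) - c(610) = (1 - 20*(-139)) - 1*(-476) = (1 + 2780) + 476 = 2781 + 476 = 3257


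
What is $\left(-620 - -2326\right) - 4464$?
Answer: $-2758$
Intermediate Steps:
$\left(-620 - -2326\right) - 4464 = \left(-620 + 2326\right) - 4464 = 1706 - 4464 = -2758$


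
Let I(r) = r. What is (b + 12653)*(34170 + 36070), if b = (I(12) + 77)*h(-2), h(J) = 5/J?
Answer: 873118320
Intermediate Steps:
b = -445/2 (b = (12 + 77)*(5/(-2)) = 89*(5*(-1/2)) = 89*(-5/2) = -445/2 ≈ -222.50)
(b + 12653)*(34170 + 36070) = (-445/2 + 12653)*(34170 + 36070) = (24861/2)*70240 = 873118320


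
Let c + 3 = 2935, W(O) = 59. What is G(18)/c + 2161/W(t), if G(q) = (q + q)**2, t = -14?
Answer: 1603129/43247 ≈ 37.069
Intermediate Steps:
G(q) = 4*q**2 (G(q) = (2*q)**2 = 4*q**2)
c = 2932 (c = -3 + 2935 = 2932)
G(18)/c + 2161/W(t) = (4*18**2)/2932 + 2161/59 = (4*324)*(1/2932) + 2161*(1/59) = 1296*(1/2932) + 2161/59 = 324/733 + 2161/59 = 1603129/43247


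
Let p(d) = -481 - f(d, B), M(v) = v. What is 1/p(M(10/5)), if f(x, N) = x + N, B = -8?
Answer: -1/475 ≈ -0.0021053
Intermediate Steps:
f(x, N) = N + x
p(d) = -473 - d (p(d) = -481 - (-8 + d) = -481 + (8 - d) = -473 - d)
1/p(M(10/5)) = 1/(-473 - 10/5) = 1/(-473 - 1*2) = 1/(-473 - 2) = 1/(-475) = -1/475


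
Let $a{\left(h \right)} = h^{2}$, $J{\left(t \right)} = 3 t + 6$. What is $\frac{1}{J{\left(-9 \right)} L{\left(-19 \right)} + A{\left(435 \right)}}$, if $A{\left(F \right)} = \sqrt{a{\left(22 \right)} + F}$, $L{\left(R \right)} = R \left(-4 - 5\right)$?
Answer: $- \frac{3591}{12894362} - \frac{\sqrt{919}}{12894362} \approx -0.00028084$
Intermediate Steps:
$J{\left(t \right)} = 6 + 3 t$
$L{\left(R \right)} = - 9 R$ ($L{\left(R \right)} = R \left(-9\right) = - 9 R$)
$A{\left(F \right)} = \sqrt{484 + F}$ ($A{\left(F \right)} = \sqrt{22^{2} + F} = \sqrt{484 + F}$)
$\frac{1}{J{\left(-9 \right)} L{\left(-19 \right)} + A{\left(435 \right)}} = \frac{1}{\left(6 + 3 \left(-9\right)\right) \left(\left(-9\right) \left(-19\right)\right) + \sqrt{484 + 435}} = \frac{1}{\left(6 - 27\right) 171 + \sqrt{919}} = \frac{1}{\left(-21\right) 171 + \sqrt{919}} = \frac{1}{-3591 + \sqrt{919}}$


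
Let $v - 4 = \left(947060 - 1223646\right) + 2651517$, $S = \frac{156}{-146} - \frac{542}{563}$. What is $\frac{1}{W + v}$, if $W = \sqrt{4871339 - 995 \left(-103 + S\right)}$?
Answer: $\frac{32535817855}{77270384410046033} - \frac{2 \sqrt{2101209546369606}}{231811153230138099} \approx 4.2067 \cdot 10^{-7}$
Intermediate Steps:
$S = - \frac{83480}{41099}$ ($S = 156 \left(- \frac{1}{146}\right) - \frac{542}{563} = - \frac{78}{73} - \frac{542}{563} = - \frac{83480}{41099} \approx -2.0312$)
$W = \frac{2 \sqrt{2101209546369606}}{41099}$ ($W = \sqrt{4871339 - 995 \left(-103 - \frac{83480}{41099}\right)} = \sqrt{4871339 - - \frac{4295093615}{41099}} = \sqrt{4871339 + \frac{4295093615}{41099}} = \sqrt{\frac{204502255176}{41099}} = \frac{2 \sqrt{2101209546369606}}{41099} \approx 2230.7$)
$v = 2374935$ ($v = 4 + \left(\left(947060 - 1223646\right) + 2651517\right) = 4 + \left(-276586 + 2651517\right) = 4 + 2374931 = 2374935$)
$\frac{1}{W + v} = \frac{1}{\frac{2 \sqrt{2101209546369606}}{41099} + 2374935} = \frac{1}{2374935 + \frac{2 \sqrt{2101209546369606}}{41099}}$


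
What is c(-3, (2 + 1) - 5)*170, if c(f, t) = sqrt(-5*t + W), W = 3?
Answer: 170*sqrt(13) ≈ 612.94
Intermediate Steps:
c(f, t) = sqrt(3 - 5*t) (c(f, t) = sqrt(-5*t + 3) = sqrt(3 - 5*t))
c(-3, (2 + 1) - 5)*170 = sqrt(3 - 5*((2 + 1) - 5))*170 = sqrt(3 - 5*(3 - 5))*170 = sqrt(3 - 5*(-2))*170 = sqrt(3 + 10)*170 = sqrt(13)*170 = 170*sqrt(13)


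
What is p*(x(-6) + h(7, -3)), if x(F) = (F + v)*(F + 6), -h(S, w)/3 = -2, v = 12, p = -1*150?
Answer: -900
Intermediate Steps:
p = -150
h(S, w) = 6 (h(S, w) = -3*(-2) = 6)
x(F) = (6 + F)*(12 + F) (x(F) = (F + 12)*(F + 6) = (12 + F)*(6 + F) = (6 + F)*(12 + F))
p*(x(-6) + h(7, -3)) = -150*((72 + (-6)² + 18*(-6)) + 6) = -150*((72 + 36 - 108) + 6) = -150*(0 + 6) = -150*6 = -900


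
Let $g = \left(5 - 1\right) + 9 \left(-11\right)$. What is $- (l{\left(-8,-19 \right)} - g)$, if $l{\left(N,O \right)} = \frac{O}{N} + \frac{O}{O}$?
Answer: $- \frac{787}{8} \approx -98.375$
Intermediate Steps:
$l{\left(N,O \right)} = 1 + \frac{O}{N}$ ($l{\left(N,O \right)} = \frac{O}{N} + 1 = 1 + \frac{O}{N}$)
$g = -95$ ($g = \left(5 - 1\right) - 99 = 4 - 99 = -95$)
$- (l{\left(-8,-19 \right)} - g) = - (\frac{-8 - 19}{-8} - -95) = - (\left(- \frac{1}{8}\right) \left(-27\right) + 95) = - (\frac{27}{8} + 95) = \left(-1\right) \frac{787}{8} = - \frac{787}{8}$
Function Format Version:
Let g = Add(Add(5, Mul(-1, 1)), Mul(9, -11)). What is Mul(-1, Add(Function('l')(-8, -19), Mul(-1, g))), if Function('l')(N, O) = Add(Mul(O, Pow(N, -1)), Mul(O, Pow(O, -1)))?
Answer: Rational(-787, 8) ≈ -98.375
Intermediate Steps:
Function('l')(N, O) = Add(1, Mul(O, Pow(N, -1))) (Function('l')(N, O) = Add(Mul(O, Pow(N, -1)), 1) = Add(1, Mul(O, Pow(N, -1))))
g = -95 (g = Add(Add(5, -1), -99) = Add(4, -99) = -95)
Mul(-1, Add(Function('l')(-8, -19), Mul(-1, g))) = Mul(-1, Add(Mul(Pow(-8, -1), Add(-8, -19)), Mul(-1, -95))) = Mul(-1, Add(Mul(Rational(-1, 8), -27), 95)) = Mul(-1, Add(Rational(27, 8), 95)) = Mul(-1, Rational(787, 8)) = Rational(-787, 8)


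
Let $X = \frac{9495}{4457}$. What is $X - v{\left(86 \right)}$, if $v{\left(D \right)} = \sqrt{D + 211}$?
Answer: $\frac{9495}{4457} - 3 \sqrt{33} \approx -15.103$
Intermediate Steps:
$v{\left(D \right)} = \sqrt{211 + D}$
$X = \frac{9495}{4457}$ ($X = 9495 \cdot \frac{1}{4457} = \frac{9495}{4457} \approx 2.1304$)
$X - v{\left(86 \right)} = \frac{9495}{4457} - \sqrt{211 + 86} = \frac{9495}{4457} - \sqrt{297} = \frac{9495}{4457} - 3 \sqrt{33}$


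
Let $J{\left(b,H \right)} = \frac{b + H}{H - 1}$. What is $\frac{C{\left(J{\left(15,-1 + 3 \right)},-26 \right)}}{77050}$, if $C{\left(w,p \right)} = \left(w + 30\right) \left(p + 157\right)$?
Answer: $\frac{6157}{77050} \approx 0.079909$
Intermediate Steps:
$J{\left(b,H \right)} = \frac{H + b}{-1 + H}$
$C{\left(w,p \right)} = \left(30 + w\right) \left(157 + p\right)$
$\frac{C{\left(J{\left(15,-1 + 3 \right)},-26 \right)}}{77050} = \frac{4710 + 30 \left(-26\right) + 157 \frac{\left(-1 + 3\right) + 15}{-1 + \left(-1 + 3\right)} - 26 \frac{\left(-1 + 3\right) + 15}{-1 + \left(-1 + 3\right)}}{77050} = \left(4710 - 780 + 157 \frac{2 + 15}{-1 + 2} - 26 \frac{2 + 15}{-1 + 2}\right) \frac{1}{77050} = \left(4710 - 780 + 157 \cdot 1^{-1} \cdot 17 - 26 \cdot 1^{-1} \cdot 17\right) \frac{1}{77050} = \left(4710 - 780 + 157 \cdot 1 \cdot 17 - 26 \cdot 1 \cdot 17\right) \frac{1}{77050} = \left(4710 - 780 + 157 \cdot 17 - 442\right) \frac{1}{77050} = \left(4710 - 780 + 2669 - 442\right) \frac{1}{77050} = 6157 \cdot \frac{1}{77050} = \frac{6157}{77050}$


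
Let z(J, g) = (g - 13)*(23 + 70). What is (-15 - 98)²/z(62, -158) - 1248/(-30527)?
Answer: -369952319/485470881 ≈ -0.76205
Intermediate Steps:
z(J, g) = -1209 + 93*g (z(J, g) = (-13 + g)*93 = -1209 + 93*g)
(-15 - 98)²/z(62, -158) - 1248/(-30527) = (-15 - 98)²/(-1209 + 93*(-158)) - 1248/(-30527) = (-113)²/(-1209 - 14694) - 1248*(-1/30527) = 12769/(-15903) + 1248/30527 = 12769*(-1/15903) + 1248/30527 = -12769/15903 + 1248/30527 = -369952319/485470881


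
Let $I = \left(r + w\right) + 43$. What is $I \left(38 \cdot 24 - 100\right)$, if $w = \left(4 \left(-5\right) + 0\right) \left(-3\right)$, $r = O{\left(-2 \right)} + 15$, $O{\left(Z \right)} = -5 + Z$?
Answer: $90132$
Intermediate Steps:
$r = 8$ ($r = \left(-5 - 2\right) + 15 = -7 + 15 = 8$)
$w = 60$ ($w = \left(-20 + 0\right) \left(-3\right) = \left(-20\right) \left(-3\right) = 60$)
$I = 111$ ($I = \left(8 + 60\right) + 43 = 68 + 43 = 111$)
$I \left(38 \cdot 24 - 100\right) = 111 \left(38 \cdot 24 - 100\right) = 111 \left(912 - 100\right) = 111 \cdot 812 = 90132$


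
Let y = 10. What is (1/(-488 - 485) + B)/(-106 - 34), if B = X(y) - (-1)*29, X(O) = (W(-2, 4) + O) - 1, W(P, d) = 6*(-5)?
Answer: -7783/136220 ≈ -0.057136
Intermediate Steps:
W(P, d) = -30
X(O) = -31 + O (X(O) = (-30 + O) - 1 = -31 + O)
B = 8 (B = (-31 + 10) - (-1)*29 = -21 - 1*(-29) = -21 + 29 = 8)
(1/(-488 - 485) + B)/(-106 - 34) = (1/(-488 - 485) + 8)/(-106 - 34) = (1/(-973) + 8)/(-140) = (-1/973 + 8)*(-1/140) = (7783/973)*(-1/140) = -7783/136220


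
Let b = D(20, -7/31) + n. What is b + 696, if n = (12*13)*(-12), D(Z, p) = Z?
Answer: -1156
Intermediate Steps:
n = -1872 (n = 156*(-12) = -1872)
b = -1852 (b = 20 - 1872 = -1852)
b + 696 = -1852 + 696 = -1156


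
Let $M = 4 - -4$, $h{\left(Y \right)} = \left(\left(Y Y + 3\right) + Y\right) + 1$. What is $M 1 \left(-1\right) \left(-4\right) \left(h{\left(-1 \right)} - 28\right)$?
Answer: $-768$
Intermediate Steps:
$h{\left(Y \right)} = 4 + Y + Y^{2}$ ($h{\left(Y \right)} = \left(\left(Y^{2} + 3\right) + Y\right) + 1 = \left(\left(3 + Y^{2}\right) + Y\right) + 1 = \left(3 + Y + Y^{2}\right) + 1 = 4 + Y + Y^{2}$)
$M = 8$ ($M = 4 + 4 = 8$)
$M 1 \left(-1\right) \left(-4\right) \left(h{\left(-1 \right)} - 28\right) = 8 \cdot 1 \left(-1\right) \left(-4\right) \left(\left(4 - 1 + \left(-1\right)^{2}\right) - 28\right) = 8 \left(\left(-1\right) \left(-4\right)\right) \left(\left(4 - 1 + 1\right) - 28\right) = 8 \cdot 4 \left(4 - 28\right) = 32 \left(-24\right) = -768$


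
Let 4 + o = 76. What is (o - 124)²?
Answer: 2704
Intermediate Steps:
o = 72 (o = -4 + 76 = 72)
(o - 124)² = (72 - 124)² = (-52)² = 2704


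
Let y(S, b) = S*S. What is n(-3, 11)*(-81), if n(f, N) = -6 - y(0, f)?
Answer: 486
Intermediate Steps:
y(S, b) = S**2
n(f, N) = -6 (n(f, N) = -6 - 1*0**2 = -6 - 1*0 = -6 + 0 = -6)
n(-3, 11)*(-81) = -6*(-81) = 486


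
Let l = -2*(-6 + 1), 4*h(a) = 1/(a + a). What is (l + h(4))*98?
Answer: 15729/16 ≈ 983.06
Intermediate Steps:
h(a) = 1/(8*a) (h(a) = 1/(4*(a + a)) = 1/(4*((2*a))) = (1/(2*a))/4 = 1/(8*a))
l = 10 (l = -2*(-5) = 10)
(l + h(4))*98 = (10 + (1/8)/4)*98 = (10 + (1/8)*(1/4))*98 = (10 + 1/32)*98 = (321/32)*98 = 15729/16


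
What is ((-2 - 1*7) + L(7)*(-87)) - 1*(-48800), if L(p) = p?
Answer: 48182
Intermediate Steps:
((-2 - 1*7) + L(7)*(-87)) - 1*(-48800) = ((-2 - 1*7) + 7*(-87)) - 1*(-48800) = ((-2 - 7) - 609) + 48800 = (-9 - 609) + 48800 = -618 + 48800 = 48182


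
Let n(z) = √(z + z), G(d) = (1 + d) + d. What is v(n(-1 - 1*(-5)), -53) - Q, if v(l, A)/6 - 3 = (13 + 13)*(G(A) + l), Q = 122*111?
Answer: -29904 + 312*√2 ≈ -29463.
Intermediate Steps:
Q = 13542
G(d) = 1 + 2*d
n(z) = √2*√z (n(z) = √(2*z) = √2*√z)
v(l, A) = 174 + 156*l + 312*A (v(l, A) = 18 + 6*((13 + 13)*((1 + 2*A) + l)) = 18 + 6*(26*(1 + l + 2*A)) = 18 + 6*(26 + 26*l + 52*A) = 18 + (156 + 156*l + 312*A) = 174 + 156*l + 312*A)
v(n(-1 - 1*(-5)), -53) - Q = (174 + 156*(√2*√(-1 - 1*(-5))) + 312*(-53)) - 1*13542 = (174 + 156*(√2*√(-1 + 5)) - 16536) - 13542 = (174 + 156*(√2*√4) - 16536) - 13542 = (174 + 156*(√2*2) - 16536) - 13542 = (174 + 156*(2*√2) - 16536) - 13542 = (174 + 312*√2 - 16536) - 13542 = (-16362 + 312*√2) - 13542 = -29904 + 312*√2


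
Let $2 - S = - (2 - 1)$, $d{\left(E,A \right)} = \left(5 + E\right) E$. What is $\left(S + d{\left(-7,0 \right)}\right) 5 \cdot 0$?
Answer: $0$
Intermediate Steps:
$d{\left(E,A \right)} = E \left(5 + E\right)$
$S = 3$ ($S = 2 - - (2 - 1) = 2 - \left(-1\right) 1 = 2 - -1 = 2 + 1 = 3$)
$\left(S + d{\left(-7,0 \right)}\right) 5 \cdot 0 = \left(3 - 7 \left(5 - 7\right)\right) 5 \cdot 0 = \left(3 - -14\right) 0 = \left(3 + 14\right) 0 = 17 \cdot 0 = 0$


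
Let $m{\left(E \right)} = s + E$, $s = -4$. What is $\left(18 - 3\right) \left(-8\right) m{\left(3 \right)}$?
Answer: $120$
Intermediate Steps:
$m{\left(E \right)} = -4 + E$
$\left(18 - 3\right) \left(-8\right) m{\left(3 \right)} = \left(18 - 3\right) \left(-8\right) \left(-4 + 3\right) = 15 \left(-8\right) \left(-1\right) = \left(-120\right) \left(-1\right) = 120$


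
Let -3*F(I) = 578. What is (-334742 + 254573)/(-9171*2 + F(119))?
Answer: 240507/55604 ≈ 4.3254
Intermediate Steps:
F(I) = -578/3 (F(I) = -⅓*578 = -578/3)
(-334742 + 254573)/(-9171*2 + F(119)) = (-334742 + 254573)/(-9171*2 - 578/3) = -80169/(-18342 - 578/3) = -80169/(-55604/3) = -80169*(-3/55604) = 240507/55604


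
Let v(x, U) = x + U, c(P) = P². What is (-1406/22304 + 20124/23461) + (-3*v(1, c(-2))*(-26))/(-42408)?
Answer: 363160292335/462312706224 ≈ 0.78553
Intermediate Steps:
v(x, U) = U + x
(-1406/22304 + 20124/23461) + (-3*v(1, c(-2))*(-26))/(-42408) = (-1406/22304 + 20124/23461) + (-3*((-2)² + 1)*(-26))/(-42408) = (-1406*1/22304 + 20124*(1/23461)) + (-3*(4 + 1)*(-26))*(-1/42408) = (-703/11152 + 20124/23461) + (-3*5*(-26))*(-1/42408) = 207929765/261637072 - 15*(-26)*(-1/42408) = 207929765/261637072 + 390*(-1/42408) = 207929765/261637072 - 65/7068 = 363160292335/462312706224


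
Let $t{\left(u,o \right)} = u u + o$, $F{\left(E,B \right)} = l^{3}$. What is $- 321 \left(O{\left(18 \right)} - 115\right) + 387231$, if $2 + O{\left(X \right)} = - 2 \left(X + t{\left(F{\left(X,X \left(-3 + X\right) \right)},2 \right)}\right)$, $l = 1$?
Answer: $438270$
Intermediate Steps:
$F{\left(E,B \right)} = 1$ ($F{\left(E,B \right)} = 1^{3} = 1$)
$t{\left(u,o \right)} = o + u^{2}$ ($t{\left(u,o \right)} = u^{2} + o = o + u^{2}$)
$O{\left(X \right)} = -8 - 2 X$ ($O{\left(X \right)} = -2 - 2 \left(X + \left(2 + 1^{2}\right)\right) = -2 - 2 \left(X + \left(2 + 1\right)\right) = -2 - 2 \left(X + 3\right) = -2 - 2 \left(3 + X\right) = -2 - \left(6 + 2 X\right) = -8 - 2 X$)
$- 321 \left(O{\left(18 \right)} - 115\right) + 387231 = - 321 \left(\left(-8 - 36\right) - 115\right) + 387231 = - 321 \left(-44 - 115\right) + 387231 = \left(-321\right) \left(-159\right) + 387231 = 51039 + 387231 = 438270$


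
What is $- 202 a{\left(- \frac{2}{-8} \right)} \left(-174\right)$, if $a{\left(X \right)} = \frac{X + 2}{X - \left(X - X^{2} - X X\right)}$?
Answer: $632664$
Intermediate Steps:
$a{\left(X \right)} = \frac{2 + X}{2 X^{2}}$ ($a{\left(X \right)} = \frac{2 + X}{X - \left(X - 2 X^{2}\right)} = \frac{2 + X}{X + \left(2 X^{2} - X\right)} = \frac{2 + X}{X + \left(- X + 2 X^{2}\right)} = \frac{2 + X}{2 X^{2}}$)
$- 202 a{\left(- \frac{2}{-8} \right)} \left(-174\right) = - 202 \frac{2 - \frac{2}{-8}}{2 \cdot \frac{1}{16}} \left(-174\right) = - 202 \frac{2 - - \frac{1}{4}}{2 \cdot \frac{1}{16}} \left(-174\right) = - 202 \frac{\frac{1}{(\frac{1}{4})^{2}} \left(2 + \frac{1}{4}\right)}{2} \left(-174\right) = - 202 \cdot \frac{1}{2} \cdot 16 \cdot \frac{9}{4} \left(-174\right) = \left(-202\right) 18 \left(-174\right) = \left(-3636\right) \left(-174\right) = 632664$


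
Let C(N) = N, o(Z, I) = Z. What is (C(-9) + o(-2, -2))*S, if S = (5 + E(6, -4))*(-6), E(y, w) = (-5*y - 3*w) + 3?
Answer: -660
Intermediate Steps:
E(y, w) = 3 - 5*y - 3*w
S = 60 (S = (5 + (3 - 5*6 - 3*(-4)))*(-6) = (5 + (3 - 30 + 12))*(-6) = (5 - 15)*(-6) = -10*(-6) = 60)
(C(-9) + o(-2, -2))*S = (-9 - 2)*60 = -11*60 = -660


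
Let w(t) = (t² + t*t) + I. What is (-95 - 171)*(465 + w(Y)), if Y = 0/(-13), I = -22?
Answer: -117838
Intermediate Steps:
Y = 0 (Y = 0*(-1/13) = 0)
w(t) = -22 + 2*t² (w(t) = (t² + t*t) - 22 = (t² + t²) - 22 = 2*t² - 22 = -22 + 2*t²)
(-95 - 171)*(465 + w(Y)) = (-95 - 171)*(465 + (-22 + 2*0²)) = -266*(465 + (-22 + 2*0)) = -266*(465 + (-22 + 0)) = -266*(465 - 22) = -266*443 = -117838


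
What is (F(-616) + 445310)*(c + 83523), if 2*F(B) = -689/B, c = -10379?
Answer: 5016056514087/154 ≈ 3.2572e+10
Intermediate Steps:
F(B) = -689/(2*B) (F(B) = (-689/B)/2 = -689/(2*B))
(F(-616) + 445310)*(c + 83523) = (-689/2/(-616) + 445310)*(-10379 + 83523) = (-689/2*(-1/616) + 445310)*73144 = (689/1232 + 445310)*73144 = (548622609/1232)*73144 = 5016056514087/154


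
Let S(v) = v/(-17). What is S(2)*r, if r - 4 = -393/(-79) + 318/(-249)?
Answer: -5938/6557 ≈ -0.90560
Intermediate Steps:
S(v) = -v/17 (S(v) = v*(-1/17) = -v/17)
r = 50473/6557 (r = 4 + (-393/(-79) + 318/(-249)) = 4 + (-393*(-1/79) + 318*(-1/249)) = 4 + (393/79 - 106/83) = 4 + 24245/6557 = 50473/6557 ≈ 7.6976)
S(2)*r = -1/17*2*(50473/6557) = -2/17*50473/6557 = -5938/6557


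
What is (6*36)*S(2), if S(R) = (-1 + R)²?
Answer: 216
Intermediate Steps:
(6*36)*S(2) = (6*36)*(-1 + 2)² = 216*1² = 216*1 = 216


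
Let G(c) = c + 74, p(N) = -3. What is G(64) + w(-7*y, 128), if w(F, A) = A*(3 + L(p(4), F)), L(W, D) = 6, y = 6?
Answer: 1290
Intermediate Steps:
G(c) = 74 + c
w(F, A) = 9*A (w(F, A) = A*(3 + 6) = A*9 = 9*A)
G(64) + w(-7*y, 128) = (74 + 64) + 9*128 = 138 + 1152 = 1290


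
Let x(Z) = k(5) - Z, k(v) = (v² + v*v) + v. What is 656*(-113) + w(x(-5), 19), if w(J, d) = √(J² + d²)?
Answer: -74128 + √3961 ≈ -74065.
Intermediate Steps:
k(v) = v + 2*v² (k(v) = (v² + v²) + v = 2*v² + v = v + 2*v²)
x(Z) = 55 - Z (x(Z) = 5*(1 + 2*5) - Z = 5*(1 + 10) - Z = 5*11 - Z = 55 - Z)
656*(-113) + w(x(-5), 19) = 656*(-113) + √((55 - 1*(-5))² + 19²) = -74128 + √((55 + 5)² + 361) = -74128 + √(60² + 361) = -74128 + √(3600 + 361) = -74128 + √3961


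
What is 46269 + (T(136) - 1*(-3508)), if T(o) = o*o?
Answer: 68273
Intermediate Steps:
T(o) = o²
46269 + (T(136) - 1*(-3508)) = 46269 + (136² - 1*(-3508)) = 46269 + (18496 + 3508) = 46269 + 22004 = 68273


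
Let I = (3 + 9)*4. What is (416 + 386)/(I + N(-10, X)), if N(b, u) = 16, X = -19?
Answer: 401/32 ≈ 12.531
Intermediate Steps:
I = 48 (I = 12*4 = 48)
(416 + 386)/(I + N(-10, X)) = (416 + 386)/(48 + 16) = 802/64 = 802*(1/64) = 401/32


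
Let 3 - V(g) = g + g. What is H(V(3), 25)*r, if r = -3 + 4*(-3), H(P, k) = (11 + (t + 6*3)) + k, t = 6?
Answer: -900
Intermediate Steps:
V(g) = 3 - 2*g (V(g) = 3 - (g + g) = 3 - 2*g)
H(P, k) = 35 + k (H(P, k) = (11 + (6 + 6*3)) + k = (11 + (6 + 18)) + k = (11 + 24) + k = 35 + k)
r = -15 (r = -3 - 12 = -15)
H(V(3), 25)*r = (35 + 25)*(-15) = 60*(-15) = -900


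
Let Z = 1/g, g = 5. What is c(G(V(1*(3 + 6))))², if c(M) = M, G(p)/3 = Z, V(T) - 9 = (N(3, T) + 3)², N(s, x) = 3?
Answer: 9/25 ≈ 0.36000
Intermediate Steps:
V(T) = 45 (V(T) = 9 + (3 + 3)² = 9 + 6² = 9 + 36 = 45)
Z = ⅕ (Z = 1/5 = ⅕ ≈ 0.20000)
G(p) = ⅗ (G(p) = 3*(⅕) = ⅗)
c(G(V(1*(3 + 6))))² = (⅗)² = 9/25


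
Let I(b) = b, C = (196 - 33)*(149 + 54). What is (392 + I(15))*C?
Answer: 13467223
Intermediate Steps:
C = 33089 (C = 163*203 = 33089)
(392 + I(15))*C = (392 + 15)*33089 = 407*33089 = 13467223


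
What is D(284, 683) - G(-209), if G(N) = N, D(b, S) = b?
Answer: 493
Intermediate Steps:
D(284, 683) - G(-209) = 284 - 1*(-209) = 284 + 209 = 493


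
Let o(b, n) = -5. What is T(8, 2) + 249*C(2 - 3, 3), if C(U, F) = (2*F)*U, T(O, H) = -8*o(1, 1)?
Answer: -1454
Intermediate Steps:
T(O, H) = 40 (T(O, H) = -8*(-5) = 40)
C(U, F) = 2*F*U
T(8, 2) + 249*C(2 - 3, 3) = 40 + 249*(2*3*(2 - 3)) = 40 + 249*(2*3*(-1)) = 40 + 249*(-6) = 40 - 1494 = -1454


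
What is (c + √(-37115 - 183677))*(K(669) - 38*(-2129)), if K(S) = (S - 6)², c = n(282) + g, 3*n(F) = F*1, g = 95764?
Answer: 49891309118 + 1040942*I*√55198 ≈ 4.9891e+10 + 2.4456e+8*I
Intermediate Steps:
n(F) = F/3 (n(F) = (F*1)/3 = F/3)
c = 95858 (c = (⅓)*282 + 95764 = 94 + 95764 = 95858)
K(S) = (-6 + S)²
(c + √(-37115 - 183677))*(K(669) - 38*(-2129)) = (95858 + √(-37115 - 183677))*((-6 + 669)² - 38*(-2129)) = (95858 + √(-220792))*(663² + 80902) = (95858 + 2*I*√55198)*(439569 + 80902) = (95858 + 2*I*√55198)*520471 = 49891309118 + 1040942*I*√55198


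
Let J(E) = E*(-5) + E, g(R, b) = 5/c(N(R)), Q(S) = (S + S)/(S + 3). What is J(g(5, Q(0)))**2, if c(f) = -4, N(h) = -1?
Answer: 25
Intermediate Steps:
Q(S) = 2*S/(3 + S) (Q(S) = (2*S)/(3 + S) = 2*S/(3 + S))
g(R, b) = -5/4 (g(R, b) = 5/(-4) = 5*(-1/4) = -5/4)
J(E) = -4*E (J(E) = -5*E + E = -4*E)
J(g(5, Q(0)))**2 = (-4*(-5/4))**2 = 5**2 = 25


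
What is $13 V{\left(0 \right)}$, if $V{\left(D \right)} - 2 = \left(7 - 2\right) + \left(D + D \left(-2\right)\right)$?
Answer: $91$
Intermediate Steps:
$V{\left(D \right)} = 7 - D$ ($V{\left(D \right)} = 2 + \left(\left(7 - 2\right) + \left(D + D \left(-2\right)\right)\right) = 2 + \left(5 + \left(D - 2 D\right)\right) = 2 - \left(-5 + D\right) = 7 - D$)
$13 V{\left(0 \right)} = 13 \left(7 - 0\right) = 13 \left(7 + 0\right) = 13 \cdot 7 = 91$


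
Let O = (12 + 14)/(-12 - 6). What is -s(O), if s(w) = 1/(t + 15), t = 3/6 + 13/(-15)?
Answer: -30/439 ≈ -0.068337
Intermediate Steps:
O = -13/9 (O = 26/(-18) = 26*(-1/18) = -13/9 ≈ -1.4444)
t = -11/30 (t = 3*(1/6) + 13*(-1/15) = 1/2 - 13/15 = -11/30 ≈ -0.36667)
s(w) = 30/439 (s(w) = 1/(-11/30 + 15) = 1/(439/30) = 30/439)
-s(O) = -1*30/439 = -30/439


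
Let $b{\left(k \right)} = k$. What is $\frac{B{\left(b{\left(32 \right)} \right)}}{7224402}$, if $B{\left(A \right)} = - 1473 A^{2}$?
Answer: $- \frac{251392}{1204067} \approx -0.20879$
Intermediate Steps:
$\frac{B{\left(b{\left(32 \right)} \right)}}{7224402} = \frac{\left(-1473\right) 32^{2}}{7224402} = \left(-1473\right) 1024 \cdot \frac{1}{7224402} = \left(-1508352\right) \frac{1}{7224402} = - \frac{251392}{1204067}$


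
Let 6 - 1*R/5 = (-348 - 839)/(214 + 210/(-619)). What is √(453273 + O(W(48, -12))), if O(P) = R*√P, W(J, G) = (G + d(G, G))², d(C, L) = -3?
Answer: √496478241523758/33064 ≈ 673.90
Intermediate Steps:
R = 7641445/132256 (R = 30 - 5*(-348 - 839)/(214 + 210/(-619)) = 30 - (-5935)/(214 + 210*(-1/619)) = 30 - (-5935)/(214 - 210/619) = 30 - (-5935)/132256/619 = 30 - (-5935)*619/132256 = 30 - 5*(-734753/132256) = 30 + 3673765/132256 = 7641445/132256 ≈ 57.778)
W(J, G) = (-3 + G)² (W(J, G) = (G - 3)² = (-3 + G)²)
O(P) = 7641445*√P/132256
√(453273 + O(W(48, -12))) = √(453273 + 7641445*√((-3 - 12)²)/132256) = √(453273 + 7641445*√((-15)²)/132256) = √(453273 + 7641445*√225/132256) = √(453273 + (7641445/132256)*15) = √(453273 + 114621675/132256) = √(60062695563/132256) = √496478241523758/33064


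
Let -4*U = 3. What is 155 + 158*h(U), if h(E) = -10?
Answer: -1425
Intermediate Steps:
U = -¾ (U = -¼*3 = -¾ ≈ -0.75000)
155 + 158*h(U) = 155 + 158*(-10) = 155 - 1580 = -1425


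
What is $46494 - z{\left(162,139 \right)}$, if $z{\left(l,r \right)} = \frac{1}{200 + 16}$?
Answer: $\frac{10042703}{216} \approx 46494.0$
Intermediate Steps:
$z{\left(l,r \right)} = \frac{1}{216}$
$46494 - z{\left(162,139 \right)} = 46494 - \frac{1}{216} = \frac{10042703}{216}$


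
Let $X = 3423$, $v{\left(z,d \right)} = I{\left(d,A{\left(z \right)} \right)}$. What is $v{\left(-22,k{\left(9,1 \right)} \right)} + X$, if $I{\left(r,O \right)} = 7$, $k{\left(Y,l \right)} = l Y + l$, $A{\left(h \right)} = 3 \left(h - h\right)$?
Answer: $3430$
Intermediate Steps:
$A{\left(h \right)} = 0$ ($A{\left(h \right)} = 3 \cdot 0 = 0$)
$k{\left(Y,l \right)} = l + Y l$ ($k{\left(Y,l \right)} = Y l + l = l + Y l$)
$v{\left(z,d \right)} = 7$
$v{\left(-22,k{\left(9,1 \right)} \right)} + X = 7 + 3423 = 3430$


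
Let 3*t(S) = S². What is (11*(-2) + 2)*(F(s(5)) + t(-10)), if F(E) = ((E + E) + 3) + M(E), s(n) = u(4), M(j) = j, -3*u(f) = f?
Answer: -1940/3 ≈ -646.67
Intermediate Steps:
u(f) = -f/3
s(n) = -4/3 (s(n) = -⅓*4 = -4/3)
F(E) = 3 + 3*E (F(E) = ((E + E) + 3) + E = (2*E + 3) + E = (3 + 2*E) + E = 3 + 3*E)
t(S) = S²/3
(11*(-2) + 2)*(F(s(5)) + t(-10)) = (11*(-2) + 2)*((3 + 3*(-4/3)) + (⅓)*(-10)²) = (-22 + 2)*((3 - 4) + (⅓)*100) = -20*(-1 + 100/3) = -20*97/3 = -1940/3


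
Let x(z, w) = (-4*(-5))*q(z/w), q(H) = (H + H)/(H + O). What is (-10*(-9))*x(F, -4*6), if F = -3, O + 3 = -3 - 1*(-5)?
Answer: -3600/7 ≈ -514.29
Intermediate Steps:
O = -1 (O = -3 + (-3 - 1*(-5)) = -3 + (-3 + 5) = -3 + 2 = -1)
q(H) = 2*H/(-1 + H) (q(H) = (H + H)/(H - 1) = (2*H)/(-1 + H) = 2*H/(-1 + H))
x(z, w) = 40*z/(w*(-1 + z/w)) (x(z, w) = (-4*(-5))*(2*(z/w)/(-1 + z/w)) = 20*(2*z/(w*(-1 + z/w))) = 40*z/(w*(-1 + z/w)))
(-10*(-9))*x(F, -4*6) = (-10*(-9))*(40*(-3)/(-3 - (-4)*6)) = 90*(40*(-3)/(-3 - 1*(-24))) = 90*(40*(-3)/(-3 + 24)) = 90*(40*(-3)/21) = 90*(40*(-3)*(1/21)) = 90*(-40/7) = -3600/7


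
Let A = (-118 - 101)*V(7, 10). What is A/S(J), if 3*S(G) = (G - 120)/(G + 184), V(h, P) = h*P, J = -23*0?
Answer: 70518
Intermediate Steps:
J = 0
V(h, P) = P*h
S(G) = (-120 + G)/(3*(184 + G)) (S(G) = ((G - 120)/(G + 184))/3 = ((-120 + G)/(184 + G))/3 = (-120 + G)/(3*(184 + G)))
A = -15330 (A = (-118 - 101)*(10*7) = -219*70 = -15330)
A/S(J) = -15330*3*(184 + 0)/(-120 + 0) = -15330/((⅓)*(-120)/184) = -15330/((⅓)*(1/184)*(-120)) = -15330/(-5/23) = -15330*(-23/5) = 70518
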